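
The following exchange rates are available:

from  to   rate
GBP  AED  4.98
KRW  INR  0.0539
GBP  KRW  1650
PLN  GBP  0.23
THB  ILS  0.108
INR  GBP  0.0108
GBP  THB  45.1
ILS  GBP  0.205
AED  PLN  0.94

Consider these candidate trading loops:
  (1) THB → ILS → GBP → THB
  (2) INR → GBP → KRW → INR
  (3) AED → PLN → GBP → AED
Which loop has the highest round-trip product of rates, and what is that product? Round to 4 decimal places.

1.0767

(1) 0.108 × 0.205 × 45.1 = 0.99851
(2) 0.0108 × 1650 × 0.0539 = 0.96050
(3) 0.94 × 0.23 × 4.98 = 1.07668
Highest is cycle (3) at 1.0767 (>1, arbitrage).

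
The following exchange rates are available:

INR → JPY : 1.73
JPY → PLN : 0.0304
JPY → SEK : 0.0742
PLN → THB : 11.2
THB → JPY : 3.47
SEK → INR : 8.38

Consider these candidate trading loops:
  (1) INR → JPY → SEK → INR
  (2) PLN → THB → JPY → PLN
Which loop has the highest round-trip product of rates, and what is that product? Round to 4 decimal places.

1.1815

(1) 1.73 × 0.0742 × 8.38 = 1.07571
(2) 11.2 × 3.47 × 0.0304 = 1.18147
Highest is cycle (2) at 1.1815 (>1, arbitrage).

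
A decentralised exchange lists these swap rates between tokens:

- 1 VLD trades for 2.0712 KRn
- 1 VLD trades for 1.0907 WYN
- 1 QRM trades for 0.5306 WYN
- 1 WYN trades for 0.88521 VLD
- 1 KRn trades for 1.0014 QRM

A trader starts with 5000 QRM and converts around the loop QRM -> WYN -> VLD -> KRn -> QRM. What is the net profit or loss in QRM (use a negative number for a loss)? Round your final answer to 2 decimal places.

-129.06

5000 QRM × 0.5306 = 2653 WYN
2653 WYN × 0.88521 = 2348.46213 VLD
2348.46213 VLD × 2.0712 = 4864.134763656 KRn
4864.134763656 KRn × 1.0014 = 4870.9445523251184 QRM
Net change: 4870.9445523251184 − 5000 = -129.0554476748816 QRM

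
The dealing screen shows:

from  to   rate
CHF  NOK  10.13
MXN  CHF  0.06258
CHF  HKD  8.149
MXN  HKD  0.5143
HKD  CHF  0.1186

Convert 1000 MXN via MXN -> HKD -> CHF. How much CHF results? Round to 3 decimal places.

60.996

1000 MXN × 0.5143 = 514.3 HKD
514.3 HKD × 0.1186 = 60.99598 CHF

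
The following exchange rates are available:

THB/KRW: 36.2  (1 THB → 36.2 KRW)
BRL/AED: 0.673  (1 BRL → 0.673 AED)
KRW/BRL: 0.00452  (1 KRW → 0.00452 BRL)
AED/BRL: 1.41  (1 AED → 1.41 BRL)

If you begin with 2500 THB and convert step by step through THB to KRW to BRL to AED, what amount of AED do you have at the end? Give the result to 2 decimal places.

275.30

2500 THB × 36.2 = 90500 KRW
90500 KRW × 0.00452 = 409.06 BRL
409.06 BRL × 0.673 = 275.29738 AED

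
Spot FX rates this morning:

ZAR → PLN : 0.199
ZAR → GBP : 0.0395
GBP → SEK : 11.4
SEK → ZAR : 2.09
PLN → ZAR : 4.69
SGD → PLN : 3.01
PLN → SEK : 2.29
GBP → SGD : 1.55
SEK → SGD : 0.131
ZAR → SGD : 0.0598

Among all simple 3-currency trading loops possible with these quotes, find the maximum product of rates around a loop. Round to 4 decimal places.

SEK→ZAR→PLN→SEK: 2.09 × 0.199 × 2.29 = 0.95243
SEK→ZAR→GBP→SEK: 2.09 × 0.0395 × 11.4 = 0.94113
SEK→SGD→PLN→SEK: 0.131 × 3.01 × 2.29 = 0.90297
SGD→PLN→ZAR→SGD: 3.01 × 4.69 × 0.0598 = 0.84419
Maximum is SEK→ZAR→PLN→SEK at 0.9524; no arbitrage — every cycle loses value.

0.9524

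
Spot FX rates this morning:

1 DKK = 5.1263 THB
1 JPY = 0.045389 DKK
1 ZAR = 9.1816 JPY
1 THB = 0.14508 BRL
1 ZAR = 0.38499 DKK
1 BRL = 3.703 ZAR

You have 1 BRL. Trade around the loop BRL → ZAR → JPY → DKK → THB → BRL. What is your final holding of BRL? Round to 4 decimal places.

1.1477

1 BRL × 3.703 = 3.703 ZAR
3.703 ZAR × 9.1816 = 33.9994648 JPY
33.9994648 JPY × 0.045389 = 1.5432017078072 DKK
1.5432017078072 DKK × 5.1263 = 7.91091491473204936 THB
7.91091491473204936 THB × 0.14508 = 1.1477155358293257211488 BRL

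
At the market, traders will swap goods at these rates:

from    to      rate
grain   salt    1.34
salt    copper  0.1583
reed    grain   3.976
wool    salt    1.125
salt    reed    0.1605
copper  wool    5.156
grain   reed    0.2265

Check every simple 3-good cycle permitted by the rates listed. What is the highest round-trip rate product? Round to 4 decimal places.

salt→copper→wool→salt: 0.1583 × 5.156 × 1.125 = 0.91822
salt→reed→grain→salt: 0.1605 × 3.976 × 1.34 = 0.85512
Maximum is salt→copper→wool→salt at 0.9182; no arbitrage — every cycle loses value.

0.9182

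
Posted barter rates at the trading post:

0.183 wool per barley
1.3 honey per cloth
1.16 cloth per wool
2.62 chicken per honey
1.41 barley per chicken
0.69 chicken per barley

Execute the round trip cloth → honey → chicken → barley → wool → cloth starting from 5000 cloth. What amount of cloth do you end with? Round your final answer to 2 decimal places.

5000 cloth × 1.3 = 6500 honey
6500 honey × 2.62 = 17030 chicken
17030 chicken × 1.41 = 24012.3 barley
24012.3 barley × 0.183 = 4394.2509 wool
4394.2509 wool × 1.16 = 5097.331044 cloth

5097.33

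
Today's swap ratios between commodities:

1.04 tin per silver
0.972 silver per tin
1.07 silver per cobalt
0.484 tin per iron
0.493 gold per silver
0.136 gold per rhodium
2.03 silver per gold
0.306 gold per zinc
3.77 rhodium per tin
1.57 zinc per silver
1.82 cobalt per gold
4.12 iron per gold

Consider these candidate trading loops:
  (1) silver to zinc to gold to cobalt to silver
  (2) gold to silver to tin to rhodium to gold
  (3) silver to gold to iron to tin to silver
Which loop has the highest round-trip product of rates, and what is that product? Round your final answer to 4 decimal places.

(1) 1.57 × 0.306 × 1.82 × 1.07 = 0.93557
(2) 2.03 × 1.04 × 3.77 × 0.136 = 1.08245
(3) 0.493 × 4.12 × 0.484 × 0.972 = 0.95556
Highest is cycle (2) at 1.0825 (>1, arbitrage).

1.0825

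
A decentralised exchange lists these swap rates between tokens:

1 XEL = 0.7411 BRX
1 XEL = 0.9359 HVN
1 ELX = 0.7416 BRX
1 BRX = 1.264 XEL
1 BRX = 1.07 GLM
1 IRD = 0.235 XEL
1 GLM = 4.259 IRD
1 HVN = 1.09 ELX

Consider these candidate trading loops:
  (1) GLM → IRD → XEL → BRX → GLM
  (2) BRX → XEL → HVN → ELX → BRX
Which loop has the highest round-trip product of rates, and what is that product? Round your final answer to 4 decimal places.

0.9563

(1) 4.259 × 0.235 × 0.7411 × 1.07 = 0.79366
(2) 1.264 × 0.9359 × 1.09 × 0.7416 = 0.95625
Highest is cycle (2) at 0.9563 (≤1, no arbitrage).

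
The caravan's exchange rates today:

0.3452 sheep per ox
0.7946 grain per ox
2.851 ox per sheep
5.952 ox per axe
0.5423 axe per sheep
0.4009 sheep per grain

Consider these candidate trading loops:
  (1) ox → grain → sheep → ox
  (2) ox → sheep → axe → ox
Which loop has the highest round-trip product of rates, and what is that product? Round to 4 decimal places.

1.1142

(1) 0.7946 × 0.4009 × 2.851 = 0.90820
(2) 0.3452 × 0.5423 × 5.952 = 1.11423
Highest is cycle (2) at 1.1142 (>1, arbitrage).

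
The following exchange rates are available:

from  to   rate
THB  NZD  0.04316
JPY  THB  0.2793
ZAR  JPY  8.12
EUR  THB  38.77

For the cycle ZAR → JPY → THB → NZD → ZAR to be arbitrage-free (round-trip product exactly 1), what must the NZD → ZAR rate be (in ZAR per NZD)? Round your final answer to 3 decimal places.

Known legs of the cycle: 8.12 × 0.2793 × 0.04316 = 0.09788325456
For no arbitrage the full-cycle product must be 1, so the missing rate is 1 / 0.09788325456 ≈ 10.21625.

10.216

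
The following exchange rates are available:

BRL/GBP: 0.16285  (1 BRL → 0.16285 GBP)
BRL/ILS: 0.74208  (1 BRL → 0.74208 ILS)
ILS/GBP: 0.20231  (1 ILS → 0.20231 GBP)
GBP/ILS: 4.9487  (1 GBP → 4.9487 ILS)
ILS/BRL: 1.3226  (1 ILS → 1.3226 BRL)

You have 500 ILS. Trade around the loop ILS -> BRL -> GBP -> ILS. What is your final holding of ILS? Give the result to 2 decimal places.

500 ILS × 1.3226 = 661.3 BRL
661.3 BRL × 0.16285 = 107.692705 GBP
107.692705 GBP × 4.9487 = 532.9388892335 ILS

532.94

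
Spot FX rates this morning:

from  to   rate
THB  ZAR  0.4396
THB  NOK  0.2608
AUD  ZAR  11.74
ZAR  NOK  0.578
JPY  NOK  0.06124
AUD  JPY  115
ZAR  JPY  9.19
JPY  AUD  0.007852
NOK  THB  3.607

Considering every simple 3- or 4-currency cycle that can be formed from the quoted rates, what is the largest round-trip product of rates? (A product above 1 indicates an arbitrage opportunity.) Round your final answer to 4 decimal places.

NOK→THB→ZAR→NOK: 3.607 × 0.4396 × 0.578 = 0.91650
JPY→NOK→THB→ZAR→JPY: 0.06124 × 3.607 × 0.4396 × 9.19 = 0.89239
JPY→AUD→ZAR→JPY: 0.007852 × 11.74 × 9.19 = 0.84716
Maximum is NOK→THB→ZAR→NOK at 0.9165; no arbitrage — every cycle loses value.

0.9165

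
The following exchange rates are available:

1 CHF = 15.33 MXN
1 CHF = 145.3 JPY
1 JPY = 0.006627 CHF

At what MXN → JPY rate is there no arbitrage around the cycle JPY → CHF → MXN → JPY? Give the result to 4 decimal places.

Known legs of the cycle: 0.006627 × 15.33 = 0.10159191
For no arbitrage the full-cycle product must be 1, so the missing rate is 1 / 0.10159191 ≈ 9.843303.

9.8433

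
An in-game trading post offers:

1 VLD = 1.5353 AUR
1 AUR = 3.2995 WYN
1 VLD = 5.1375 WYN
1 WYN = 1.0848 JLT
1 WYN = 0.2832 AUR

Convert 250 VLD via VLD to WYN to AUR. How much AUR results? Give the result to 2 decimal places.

250 VLD × 5.1375 = 1284.375 WYN
1284.375 WYN × 0.2832 = 363.735 AUR

363.74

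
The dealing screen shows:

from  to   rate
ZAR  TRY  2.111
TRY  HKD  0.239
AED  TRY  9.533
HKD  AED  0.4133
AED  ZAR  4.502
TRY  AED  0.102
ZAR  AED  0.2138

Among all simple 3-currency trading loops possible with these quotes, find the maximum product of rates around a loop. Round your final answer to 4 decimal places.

TRY→AED→ZAR→TRY: 0.102 × 4.502 × 2.111 = 0.96938
TRY→HKD→AED→TRY: 0.239 × 0.4133 × 9.533 = 0.94166
Maximum is TRY→AED→ZAR→TRY at 0.9694; no arbitrage — every cycle loses value.

0.9694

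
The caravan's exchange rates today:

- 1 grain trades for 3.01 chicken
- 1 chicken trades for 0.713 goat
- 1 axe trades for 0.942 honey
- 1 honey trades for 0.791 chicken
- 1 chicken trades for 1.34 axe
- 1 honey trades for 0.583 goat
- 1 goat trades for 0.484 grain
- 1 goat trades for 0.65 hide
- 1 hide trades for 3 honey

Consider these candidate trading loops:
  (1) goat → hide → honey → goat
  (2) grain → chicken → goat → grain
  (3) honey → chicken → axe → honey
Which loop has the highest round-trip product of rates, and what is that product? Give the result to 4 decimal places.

1.1369

(1) 0.65 × 3 × 0.583 = 1.13685
(2) 3.01 × 0.713 × 0.484 = 1.03873
(3) 0.791 × 1.34 × 0.942 = 0.99846
Highest is cycle (1) at 1.1369 (>1, arbitrage).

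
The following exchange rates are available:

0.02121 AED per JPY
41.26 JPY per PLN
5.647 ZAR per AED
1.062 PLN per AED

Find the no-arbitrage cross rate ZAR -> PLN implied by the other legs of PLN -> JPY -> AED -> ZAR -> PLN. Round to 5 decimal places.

0.20235

Known legs of the cycle: 41.26 × 0.02121 × 5.647 = 4.9418286162
For no arbitrage the full-cycle product must be 1, so the missing rate is 1 / 4.9418286162 ≈ 0.2023542.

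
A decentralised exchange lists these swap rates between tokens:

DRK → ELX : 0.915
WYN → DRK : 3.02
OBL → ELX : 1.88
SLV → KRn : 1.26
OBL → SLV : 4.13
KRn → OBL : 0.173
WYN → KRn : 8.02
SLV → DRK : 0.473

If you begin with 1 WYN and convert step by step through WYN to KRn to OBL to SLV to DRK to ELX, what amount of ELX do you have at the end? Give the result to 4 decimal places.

2.4800

1 WYN × 8.02 = 8.02 KRn
8.02 KRn × 0.173 = 1.38746 OBL
1.38746 OBL × 4.13 = 5.7302098 SLV
5.7302098 SLV × 0.473 = 2.7103892354 DRK
2.7103892354 DRK × 0.915 = 2.480006150391 ELX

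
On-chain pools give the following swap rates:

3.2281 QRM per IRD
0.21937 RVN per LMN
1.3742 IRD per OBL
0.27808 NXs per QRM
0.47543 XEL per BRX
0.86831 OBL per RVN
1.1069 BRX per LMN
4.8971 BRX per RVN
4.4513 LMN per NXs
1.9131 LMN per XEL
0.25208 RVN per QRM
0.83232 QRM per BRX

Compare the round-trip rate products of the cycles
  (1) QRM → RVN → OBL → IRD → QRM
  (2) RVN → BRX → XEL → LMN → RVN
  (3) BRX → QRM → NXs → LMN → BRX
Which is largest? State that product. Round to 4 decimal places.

1.1404

(1) 0.25208 × 0.86831 × 1.3742 × 3.2281 = 0.97098
(2) 4.8971 × 0.47543 × 1.9131 × 0.21937 = 0.97710
(3) 0.83232 × 0.27808 × 4.4513 × 1.1069 = 1.14040
Highest is cycle (3) at 1.1404 (>1, arbitrage).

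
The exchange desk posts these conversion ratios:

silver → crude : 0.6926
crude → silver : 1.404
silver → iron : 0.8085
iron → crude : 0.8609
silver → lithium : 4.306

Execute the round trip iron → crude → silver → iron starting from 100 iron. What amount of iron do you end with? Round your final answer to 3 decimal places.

97.724

100 iron × 0.8609 = 86.09 crude
86.09 crude × 1.404 = 120.87036 silver
120.87036 silver × 0.8085 = 97.72368606 iron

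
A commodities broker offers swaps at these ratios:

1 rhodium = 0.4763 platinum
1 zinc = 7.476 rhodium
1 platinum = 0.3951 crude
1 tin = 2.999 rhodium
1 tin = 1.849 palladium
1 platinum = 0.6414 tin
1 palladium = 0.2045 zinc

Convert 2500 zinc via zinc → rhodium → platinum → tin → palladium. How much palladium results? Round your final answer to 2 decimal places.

2500 zinc × 7.476 = 18690 rhodium
18690 rhodium × 0.4763 = 8902.047 platinum
8902.047 platinum × 0.6414 = 5709.7729458 tin
5709.7729458 tin × 1.849 = 10557.3701767842 palladium

10557.37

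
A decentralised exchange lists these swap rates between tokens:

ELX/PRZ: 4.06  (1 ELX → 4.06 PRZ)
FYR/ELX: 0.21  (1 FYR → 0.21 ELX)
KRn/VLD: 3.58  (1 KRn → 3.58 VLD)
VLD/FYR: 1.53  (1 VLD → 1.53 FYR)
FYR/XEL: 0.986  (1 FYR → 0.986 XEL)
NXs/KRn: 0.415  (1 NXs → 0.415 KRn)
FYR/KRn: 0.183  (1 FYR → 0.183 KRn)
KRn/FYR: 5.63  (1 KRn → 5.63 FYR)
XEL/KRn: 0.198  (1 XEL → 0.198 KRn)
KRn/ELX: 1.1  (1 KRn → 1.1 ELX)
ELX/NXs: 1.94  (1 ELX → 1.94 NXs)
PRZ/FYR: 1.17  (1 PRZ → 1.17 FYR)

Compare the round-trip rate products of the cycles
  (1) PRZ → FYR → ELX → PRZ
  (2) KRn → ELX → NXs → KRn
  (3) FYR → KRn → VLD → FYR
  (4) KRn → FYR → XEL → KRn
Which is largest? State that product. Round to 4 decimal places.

1.0991

(1) 1.17 × 0.21 × 4.06 = 0.99754
(2) 1.1 × 1.94 × 0.415 = 0.88561
(3) 0.183 × 3.58 × 1.53 = 1.00236
(4) 5.63 × 0.986 × 0.198 = 1.09913
Highest is cycle (4) at 1.0991 (>1, arbitrage).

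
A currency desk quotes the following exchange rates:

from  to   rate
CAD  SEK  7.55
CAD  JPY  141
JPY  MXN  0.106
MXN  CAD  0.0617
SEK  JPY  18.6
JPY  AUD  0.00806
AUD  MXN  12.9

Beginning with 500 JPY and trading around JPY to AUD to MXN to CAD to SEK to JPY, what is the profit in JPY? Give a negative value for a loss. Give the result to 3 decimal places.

-49.557

500 JPY × 0.00806 = 4.03 AUD
4.03 AUD × 12.9 = 51.987 MXN
51.987 MXN × 0.0617 = 3.2075979 CAD
3.2075979 CAD × 7.55 = 24.217364145 SEK
24.217364145 SEK × 18.6 = 450.442973097 JPY
Net change: 450.442973097 − 500 = -49.557026903 JPY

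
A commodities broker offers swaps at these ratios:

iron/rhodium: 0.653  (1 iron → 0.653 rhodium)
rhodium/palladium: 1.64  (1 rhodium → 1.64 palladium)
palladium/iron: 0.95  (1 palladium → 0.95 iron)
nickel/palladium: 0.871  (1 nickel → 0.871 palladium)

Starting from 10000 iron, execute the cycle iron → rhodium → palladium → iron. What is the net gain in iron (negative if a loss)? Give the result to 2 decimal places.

10000 iron × 0.653 = 6530 rhodium
6530 rhodium × 1.64 = 10709.2 palladium
10709.2 palladium × 0.95 = 10173.74 iron
Net change: 10173.74 − 10000 = 173.74 iron

173.74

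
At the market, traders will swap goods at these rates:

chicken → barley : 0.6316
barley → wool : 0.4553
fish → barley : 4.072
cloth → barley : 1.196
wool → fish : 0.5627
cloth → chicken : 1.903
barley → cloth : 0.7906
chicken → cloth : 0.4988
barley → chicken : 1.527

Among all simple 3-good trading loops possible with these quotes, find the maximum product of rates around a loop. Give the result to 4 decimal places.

wool→fish→barley→wool: 0.5627 × 4.072 × 0.4553 = 1.04324
barley→cloth→chicken→barley: 0.7906 × 1.903 × 0.6316 = 0.95025
barley→chicken→cloth→barley: 1.527 × 0.4988 × 1.196 = 0.91095
Maximum is wool→fish→barley→wool at 1.0432; arbitrage exists.

1.0432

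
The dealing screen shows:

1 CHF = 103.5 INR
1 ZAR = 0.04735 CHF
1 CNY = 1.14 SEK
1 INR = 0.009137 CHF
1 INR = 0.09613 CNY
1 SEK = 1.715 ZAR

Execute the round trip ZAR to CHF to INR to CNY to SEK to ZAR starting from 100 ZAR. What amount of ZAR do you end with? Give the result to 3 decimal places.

92.106

100 ZAR × 0.04735 = 4.735 CHF
4.735 CHF × 103.5 = 490.0725 INR
490.0725 INR × 0.09613 = 47.110669425 CNY
47.110669425 CNY × 1.14 = 53.7061631445 SEK
53.7061631445 SEK × 1.715 = 92.1060697928175 ZAR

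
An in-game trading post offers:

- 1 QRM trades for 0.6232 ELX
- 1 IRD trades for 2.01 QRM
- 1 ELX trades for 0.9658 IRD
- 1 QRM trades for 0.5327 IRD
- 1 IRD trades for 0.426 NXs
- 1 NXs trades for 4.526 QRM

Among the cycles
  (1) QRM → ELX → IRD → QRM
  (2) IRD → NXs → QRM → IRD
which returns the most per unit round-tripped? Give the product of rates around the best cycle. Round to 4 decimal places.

(1) 0.6232 × 0.9658 × 2.01 = 1.20979
(2) 0.426 × 4.526 × 0.5327 = 1.02709
Highest is cycle (1) at 1.2098 (>1, arbitrage).

1.2098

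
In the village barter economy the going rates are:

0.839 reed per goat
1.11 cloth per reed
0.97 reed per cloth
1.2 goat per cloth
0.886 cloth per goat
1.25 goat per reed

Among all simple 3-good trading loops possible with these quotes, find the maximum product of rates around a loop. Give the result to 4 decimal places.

1.1175

reed→cloth→goat→reed: 1.11 × 1.2 × 0.839 = 1.11755
reed→goat→cloth→reed: 1.25 × 0.886 × 0.97 = 1.07428
Maximum is reed→cloth→goat→reed at 1.1175; arbitrage exists.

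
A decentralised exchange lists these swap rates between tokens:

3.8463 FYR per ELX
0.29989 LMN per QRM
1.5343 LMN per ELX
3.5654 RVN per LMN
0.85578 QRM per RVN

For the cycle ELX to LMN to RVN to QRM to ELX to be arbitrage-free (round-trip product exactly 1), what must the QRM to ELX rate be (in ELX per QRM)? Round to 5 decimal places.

Known legs of the cycle: 1.5343 × 3.5654 × 0.85578 = 4.6814531098116
For no arbitrage the full-cycle product must be 1, so the missing rate is 1 / 4.6814531098116 ≈ 0.2136089.

0.21361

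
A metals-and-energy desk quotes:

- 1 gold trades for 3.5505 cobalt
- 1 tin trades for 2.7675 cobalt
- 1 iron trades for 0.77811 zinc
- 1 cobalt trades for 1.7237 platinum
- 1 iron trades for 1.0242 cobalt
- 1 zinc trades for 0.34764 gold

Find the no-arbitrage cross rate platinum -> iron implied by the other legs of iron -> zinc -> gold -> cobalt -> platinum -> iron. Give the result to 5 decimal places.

Known legs of the cycle: 0.77811 × 0.34764 × 3.5505 × 1.7237 = 1.65547236956619474
For no arbitrage the full-cycle product must be 1, so the missing rate is 1 / 1.65547236956619474 ≈ 0.6040572.

0.60406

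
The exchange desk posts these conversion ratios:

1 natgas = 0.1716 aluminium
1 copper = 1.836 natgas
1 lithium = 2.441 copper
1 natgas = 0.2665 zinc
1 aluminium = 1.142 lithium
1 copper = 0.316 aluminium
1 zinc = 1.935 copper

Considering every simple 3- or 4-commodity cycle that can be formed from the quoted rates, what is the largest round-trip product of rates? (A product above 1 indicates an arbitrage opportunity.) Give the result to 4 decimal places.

natgas→zinc→copper→natgas: 0.2665 × 1.935 × 1.836 = 0.94678
aluminium→lithium→copper→aluminium: 1.142 × 2.441 × 0.316 = 0.88089
aluminium→lithium→copper→natgas→aluminium: 1.142 × 2.441 × 1.836 × 0.1716 = 0.87826
Maximum is natgas→zinc→copper→natgas at 0.9468; no arbitrage — every cycle loses value.

0.9468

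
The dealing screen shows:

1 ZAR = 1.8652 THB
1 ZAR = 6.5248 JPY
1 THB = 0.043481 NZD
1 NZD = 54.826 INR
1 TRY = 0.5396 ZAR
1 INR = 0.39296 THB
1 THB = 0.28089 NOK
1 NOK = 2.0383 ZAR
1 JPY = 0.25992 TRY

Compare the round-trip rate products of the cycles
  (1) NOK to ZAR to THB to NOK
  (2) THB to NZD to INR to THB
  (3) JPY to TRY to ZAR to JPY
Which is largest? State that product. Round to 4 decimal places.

(1) 2.0383 × 1.8652 × 0.28089 = 1.06790
(2) 0.043481 × 54.826 × 0.39296 = 0.93677
(3) 0.25992 × 0.5396 × 6.5248 = 0.91512
Highest is cycle (1) at 1.0679 (>1, arbitrage).

1.0679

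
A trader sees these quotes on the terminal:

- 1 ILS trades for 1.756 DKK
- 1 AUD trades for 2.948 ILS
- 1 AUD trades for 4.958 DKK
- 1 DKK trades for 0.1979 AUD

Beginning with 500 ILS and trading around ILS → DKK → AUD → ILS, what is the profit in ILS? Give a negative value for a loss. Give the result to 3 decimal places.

12.233

500 ILS × 1.756 = 878 DKK
878 DKK × 0.1979 = 173.7562 AUD
173.7562 AUD × 2.948 = 512.2332776 ILS
Net change: 512.2332776 − 500 = 12.2332776 ILS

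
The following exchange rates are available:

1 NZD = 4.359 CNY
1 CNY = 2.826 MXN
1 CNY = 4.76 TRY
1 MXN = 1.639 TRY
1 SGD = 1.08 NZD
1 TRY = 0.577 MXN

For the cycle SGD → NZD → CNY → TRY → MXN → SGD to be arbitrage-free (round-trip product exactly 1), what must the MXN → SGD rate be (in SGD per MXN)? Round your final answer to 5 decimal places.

0.07734

Known legs of the cycle: 1.08 × 4.359 × 4.76 × 0.577 = 12.9298471344
For no arbitrage the full-cycle product must be 1, so the missing rate is 1 / 12.9298471344 ≈ 0.0773404.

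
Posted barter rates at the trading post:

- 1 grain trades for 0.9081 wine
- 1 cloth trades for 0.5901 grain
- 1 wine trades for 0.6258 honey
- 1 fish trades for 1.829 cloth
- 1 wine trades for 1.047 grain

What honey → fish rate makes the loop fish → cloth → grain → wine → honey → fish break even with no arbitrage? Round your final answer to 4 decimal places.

Known legs of the cycle: 1.829 × 0.5901 × 0.9081 × 0.6258 = 0.613350261262242
For no arbitrage the full-cycle product must be 1, so the missing rate is 1 / 0.613350261262242 ≈ 1.630390.

1.6304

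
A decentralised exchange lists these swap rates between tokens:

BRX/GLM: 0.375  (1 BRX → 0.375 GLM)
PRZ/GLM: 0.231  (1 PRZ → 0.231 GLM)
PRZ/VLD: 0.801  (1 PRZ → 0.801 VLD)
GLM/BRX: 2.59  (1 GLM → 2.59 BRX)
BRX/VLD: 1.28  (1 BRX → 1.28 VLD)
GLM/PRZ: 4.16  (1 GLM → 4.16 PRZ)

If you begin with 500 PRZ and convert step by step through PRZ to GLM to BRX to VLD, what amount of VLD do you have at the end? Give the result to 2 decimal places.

382.91

500 PRZ × 0.231 = 115.5 GLM
115.5 GLM × 2.59 = 299.145 BRX
299.145 BRX × 1.28 = 382.9056 VLD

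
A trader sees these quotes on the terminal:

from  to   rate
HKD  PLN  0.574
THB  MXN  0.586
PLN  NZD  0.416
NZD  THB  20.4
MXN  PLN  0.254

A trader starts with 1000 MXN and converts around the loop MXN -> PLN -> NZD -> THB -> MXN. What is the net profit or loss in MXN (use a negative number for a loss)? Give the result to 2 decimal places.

1000 MXN × 0.254 = 254 PLN
254 PLN × 0.416 = 105.664 NZD
105.664 NZD × 20.4 = 2155.5456 THB
2155.5456 THB × 0.586 = 1263.1497216 MXN
Net change: 1263.1497216 − 1000 = 263.1497216 MXN

263.15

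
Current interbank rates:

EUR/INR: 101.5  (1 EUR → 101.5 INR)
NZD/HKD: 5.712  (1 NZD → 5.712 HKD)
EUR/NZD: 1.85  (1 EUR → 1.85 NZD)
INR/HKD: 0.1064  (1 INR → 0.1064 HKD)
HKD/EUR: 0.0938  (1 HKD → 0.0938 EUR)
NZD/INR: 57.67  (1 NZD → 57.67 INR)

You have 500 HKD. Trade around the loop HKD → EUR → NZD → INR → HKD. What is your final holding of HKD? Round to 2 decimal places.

532.40

500 HKD × 0.0938 = 46.9 EUR
46.9 EUR × 1.85 = 86.765 NZD
86.765 NZD × 57.67 = 5003.73755 INR
5003.73755 INR × 0.1064 = 532.39767532 HKD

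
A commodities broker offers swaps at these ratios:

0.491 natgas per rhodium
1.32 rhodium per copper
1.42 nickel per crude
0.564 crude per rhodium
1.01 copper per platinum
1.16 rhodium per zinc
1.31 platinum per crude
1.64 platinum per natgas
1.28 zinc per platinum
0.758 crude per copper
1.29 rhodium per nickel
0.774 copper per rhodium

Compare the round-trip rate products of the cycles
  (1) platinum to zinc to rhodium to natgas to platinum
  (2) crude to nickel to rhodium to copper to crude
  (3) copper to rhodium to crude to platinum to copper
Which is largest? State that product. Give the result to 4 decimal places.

(1) 1.28 × 1.16 × 0.491 × 1.64 = 1.19562
(2) 1.42 × 1.29 × 0.774 × 0.758 = 1.07470
(3) 1.32 × 0.564 × 1.31 × 1.01 = 0.98502
Highest is cycle (1) at 1.1956 (>1, arbitrage).

1.1956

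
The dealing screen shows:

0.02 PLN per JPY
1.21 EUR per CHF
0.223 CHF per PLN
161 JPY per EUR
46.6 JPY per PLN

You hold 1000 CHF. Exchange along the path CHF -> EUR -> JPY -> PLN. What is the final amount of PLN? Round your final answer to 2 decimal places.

3896.20

1000 CHF × 1.21 = 1210 EUR
1210 EUR × 161 = 194810 JPY
194810 JPY × 0.02 = 3896.2 PLN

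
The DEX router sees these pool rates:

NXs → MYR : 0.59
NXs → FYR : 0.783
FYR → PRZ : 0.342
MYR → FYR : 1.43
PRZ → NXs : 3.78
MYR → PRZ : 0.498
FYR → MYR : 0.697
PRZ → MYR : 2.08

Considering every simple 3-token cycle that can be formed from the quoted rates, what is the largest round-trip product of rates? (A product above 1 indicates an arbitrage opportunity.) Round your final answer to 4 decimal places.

MYR→PRZ→NXs→MYR: 0.498 × 3.78 × 0.59 = 1.11064
MYR→FYR→PRZ→MYR: 1.43 × 0.342 × 2.08 = 1.01724
NXs→FYR→PRZ→NXs: 0.783 × 0.342 × 3.78 = 1.01223
Maximum is MYR→PRZ→NXs→MYR at 1.1106; arbitrage exists.

1.1106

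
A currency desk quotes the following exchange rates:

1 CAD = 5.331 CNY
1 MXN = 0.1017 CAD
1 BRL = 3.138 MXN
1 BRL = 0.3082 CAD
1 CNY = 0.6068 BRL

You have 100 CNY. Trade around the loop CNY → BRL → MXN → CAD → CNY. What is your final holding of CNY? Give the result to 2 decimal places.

103.24

100 CNY × 0.6068 = 60.68 BRL
60.68 BRL × 3.138 = 190.41384 MXN
190.41384 MXN × 0.1017 = 19.365087528 CAD
19.365087528 CAD × 5.331 = 103.235281611768 CNY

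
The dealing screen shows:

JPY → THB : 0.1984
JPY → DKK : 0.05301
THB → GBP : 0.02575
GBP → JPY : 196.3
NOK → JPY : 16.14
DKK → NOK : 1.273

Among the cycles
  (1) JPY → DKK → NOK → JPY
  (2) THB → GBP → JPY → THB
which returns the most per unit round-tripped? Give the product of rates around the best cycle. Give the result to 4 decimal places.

(1) 0.05301 × 1.273 × 16.14 = 1.08916
(2) 0.02575 × 196.3 × 0.1984 = 1.00286
Highest is cycle (1) at 1.0892 (>1, arbitrage).

1.0892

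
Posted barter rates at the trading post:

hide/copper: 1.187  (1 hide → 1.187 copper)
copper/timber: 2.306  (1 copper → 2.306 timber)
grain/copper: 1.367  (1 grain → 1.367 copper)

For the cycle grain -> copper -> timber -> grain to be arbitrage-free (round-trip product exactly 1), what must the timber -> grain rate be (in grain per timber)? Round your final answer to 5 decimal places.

0.31723

Known legs of the cycle: 1.367 × 2.306 = 3.152302
For no arbitrage the full-cycle product must be 1, so the missing rate is 1 / 3.152302 ≈ 0.3172285.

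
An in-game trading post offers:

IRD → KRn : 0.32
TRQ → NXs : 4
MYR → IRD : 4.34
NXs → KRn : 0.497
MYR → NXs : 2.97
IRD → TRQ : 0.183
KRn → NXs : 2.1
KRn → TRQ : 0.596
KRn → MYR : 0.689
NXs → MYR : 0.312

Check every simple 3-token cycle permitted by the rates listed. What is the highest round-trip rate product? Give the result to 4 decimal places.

KRn→TRQ→NXs→KRn: 0.596 × 4 × 0.497 = 1.18485
KRn→MYR→NXs→KRn: 0.689 × 2.97 × 0.497 = 1.01703
KRn→MYR→IRD→KRn: 0.689 × 4.34 × 0.32 = 0.95688
Maximum is KRn→TRQ→NXs→KRn at 1.1848; arbitrage exists.

1.1848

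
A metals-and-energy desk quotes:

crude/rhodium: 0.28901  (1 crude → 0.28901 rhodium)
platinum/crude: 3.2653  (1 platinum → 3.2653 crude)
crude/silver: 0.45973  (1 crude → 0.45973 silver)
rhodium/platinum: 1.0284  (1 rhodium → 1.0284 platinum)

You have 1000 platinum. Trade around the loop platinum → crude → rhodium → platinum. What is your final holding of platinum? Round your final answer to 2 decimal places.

970.51

1000 platinum × 3.2653 = 3265.3 crude
3265.3 crude × 0.28901 = 943.704353 rhodium
943.704353 rhodium × 1.0284 = 970.5055566252 platinum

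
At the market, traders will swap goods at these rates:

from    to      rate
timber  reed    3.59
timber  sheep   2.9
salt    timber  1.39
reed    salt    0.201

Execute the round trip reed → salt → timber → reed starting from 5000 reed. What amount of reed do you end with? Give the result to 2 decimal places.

5015.05

5000 reed × 0.201 = 1005 salt
1005 salt × 1.39 = 1396.95 timber
1396.95 timber × 3.59 = 5015.0505 reed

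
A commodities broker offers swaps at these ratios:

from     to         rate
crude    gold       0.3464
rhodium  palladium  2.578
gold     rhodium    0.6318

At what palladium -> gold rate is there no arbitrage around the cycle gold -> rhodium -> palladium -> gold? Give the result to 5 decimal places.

Known legs of the cycle: 0.6318 × 2.578 = 1.6287804
For no arbitrage the full-cycle product must be 1, so the missing rate is 1 / 1.6287804 ≈ 0.6139563.

0.61396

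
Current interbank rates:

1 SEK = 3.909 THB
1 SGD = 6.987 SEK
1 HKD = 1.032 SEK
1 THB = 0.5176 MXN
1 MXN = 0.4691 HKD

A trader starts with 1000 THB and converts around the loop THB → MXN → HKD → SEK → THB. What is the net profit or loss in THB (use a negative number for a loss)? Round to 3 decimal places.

-20.499

1000 THB × 0.5176 = 517.6 MXN
517.6 MXN × 0.4691 = 242.80616 HKD
242.80616 HKD × 1.032 = 250.57595712 SEK
250.57595712 SEK × 3.909 = 979.50141638208 THB
Net change: 979.50141638208 − 1000 = -20.49858361792 THB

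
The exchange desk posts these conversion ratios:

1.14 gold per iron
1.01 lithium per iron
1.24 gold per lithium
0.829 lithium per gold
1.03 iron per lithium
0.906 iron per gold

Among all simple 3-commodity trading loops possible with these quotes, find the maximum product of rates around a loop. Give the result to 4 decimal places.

iron→lithium→gold→iron: 1.01 × 1.24 × 0.906 = 1.13467
iron→gold→lithium→iron: 1.14 × 0.829 × 1.03 = 0.97341
Maximum is iron→lithium→gold→iron at 1.1347; arbitrage exists.

1.1347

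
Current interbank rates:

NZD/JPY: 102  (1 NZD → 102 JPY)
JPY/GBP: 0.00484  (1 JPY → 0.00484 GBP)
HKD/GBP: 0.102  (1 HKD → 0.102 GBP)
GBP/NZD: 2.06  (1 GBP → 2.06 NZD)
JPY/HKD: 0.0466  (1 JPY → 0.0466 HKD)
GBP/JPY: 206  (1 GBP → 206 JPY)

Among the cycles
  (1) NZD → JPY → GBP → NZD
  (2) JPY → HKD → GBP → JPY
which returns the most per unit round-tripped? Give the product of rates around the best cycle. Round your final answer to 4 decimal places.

1.0170

(1) 102 × 0.00484 × 2.06 = 1.01698
(2) 0.0466 × 0.102 × 206 = 0.97916
Highest is cycle (1) at 1.0170 (>1, arbitrage).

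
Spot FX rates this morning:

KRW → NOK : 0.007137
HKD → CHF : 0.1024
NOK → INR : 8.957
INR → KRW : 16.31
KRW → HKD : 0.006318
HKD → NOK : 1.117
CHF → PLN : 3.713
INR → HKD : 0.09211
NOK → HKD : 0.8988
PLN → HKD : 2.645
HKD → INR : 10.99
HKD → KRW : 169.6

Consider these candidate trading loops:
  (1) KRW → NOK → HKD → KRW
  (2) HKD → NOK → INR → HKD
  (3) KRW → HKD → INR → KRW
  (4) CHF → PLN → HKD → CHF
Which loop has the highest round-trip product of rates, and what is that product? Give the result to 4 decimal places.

1.1325

(1) 0.007137 × 0.8988 × 169.6 = 1.08794
(2) 1.117 × 8.957 × 0.09211 = 0.92156
(3) 0.006318 × 10.99 × 16.31 = 1.13248
(4) 3.713 × 2.645 × 0.1024 = 1.00566
Highest is cycle (3) at 1.1325 (>1, arbitrage).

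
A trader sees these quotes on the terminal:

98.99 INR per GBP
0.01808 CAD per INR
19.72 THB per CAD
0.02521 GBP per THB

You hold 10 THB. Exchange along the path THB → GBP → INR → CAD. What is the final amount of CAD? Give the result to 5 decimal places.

0.45119

10 THB × 0.02521 = 0.2521 GBP
0.2521 GBP × 98.99 = 24.955379 INR
24.955379 INR × 0.01808 = 0.45119325232 CAD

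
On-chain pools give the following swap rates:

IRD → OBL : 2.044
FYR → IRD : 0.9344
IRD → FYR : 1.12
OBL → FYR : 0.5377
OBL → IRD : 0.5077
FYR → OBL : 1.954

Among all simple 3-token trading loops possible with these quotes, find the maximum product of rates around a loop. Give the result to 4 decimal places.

1.1111

FYR→OBL→IRD→FYR: 1.954 × 0.5077 × 1.12 = 1.11109
FYR→IRD→OBL→FYR: 0.9344 × 2.044 × 0.5377 = 1.02696
Maximum is FYR→OBL→IRD→FYR at 1.1111; arbitrage exists.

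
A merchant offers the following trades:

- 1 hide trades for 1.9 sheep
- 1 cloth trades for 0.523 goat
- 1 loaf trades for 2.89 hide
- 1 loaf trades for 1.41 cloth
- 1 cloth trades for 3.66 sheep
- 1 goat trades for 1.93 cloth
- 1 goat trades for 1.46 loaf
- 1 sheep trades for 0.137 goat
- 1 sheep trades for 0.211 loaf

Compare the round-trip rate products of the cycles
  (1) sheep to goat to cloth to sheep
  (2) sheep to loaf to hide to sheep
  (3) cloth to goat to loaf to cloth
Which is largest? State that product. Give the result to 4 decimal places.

(1) 0.137 × 1.93 × 3.66 = 0.96774
(2) 0.211 × 2.89 × 1.9 = 1.15860
(3) 0.523 × 1.46 × 1.41 = 1.07665
Highest is cycle (2) at 1.1586 (>1, arbitrage).

1.1586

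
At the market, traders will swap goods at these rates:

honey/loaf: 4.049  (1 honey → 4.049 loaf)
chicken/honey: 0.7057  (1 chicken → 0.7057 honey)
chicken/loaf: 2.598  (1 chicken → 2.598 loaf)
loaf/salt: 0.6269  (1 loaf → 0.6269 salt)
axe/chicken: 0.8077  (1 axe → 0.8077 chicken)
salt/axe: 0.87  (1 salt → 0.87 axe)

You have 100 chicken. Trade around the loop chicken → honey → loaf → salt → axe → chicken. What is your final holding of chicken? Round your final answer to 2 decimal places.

125.87

100 chicken × 0.7057 = 70.57 honey
70.57 honey × 4.049 = 285.73793 loaf
285.73793 loaf × 0.6269 = 179.129108317 salt
179.129108317 salt × 0.87 = 155.84232423579 axe
155.84232423579 axe × 0.8077 = 125.873845285247583 chicken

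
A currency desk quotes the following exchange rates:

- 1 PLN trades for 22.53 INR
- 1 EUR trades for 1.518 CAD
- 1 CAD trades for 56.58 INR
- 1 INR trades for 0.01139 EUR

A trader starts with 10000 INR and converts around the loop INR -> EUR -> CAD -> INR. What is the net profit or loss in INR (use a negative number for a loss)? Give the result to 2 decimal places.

-217.31

10000 INR × 0.01139 = 113.9 EUR
113.9 EUR × 1.518 = 172.9002 CAD
172.9002 CAD × 56.58 = 9782.693316 INR
Net change: 9782.693316 − 10000 = -217.306684 INR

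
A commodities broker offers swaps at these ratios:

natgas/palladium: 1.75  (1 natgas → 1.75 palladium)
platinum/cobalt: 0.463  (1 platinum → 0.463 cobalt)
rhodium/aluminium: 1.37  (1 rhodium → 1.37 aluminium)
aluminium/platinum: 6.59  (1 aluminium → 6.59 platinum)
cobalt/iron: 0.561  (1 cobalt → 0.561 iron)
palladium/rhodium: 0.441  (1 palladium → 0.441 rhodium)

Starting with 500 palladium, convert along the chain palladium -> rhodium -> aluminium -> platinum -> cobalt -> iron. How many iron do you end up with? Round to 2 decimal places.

500 palladium × 0.441 = 220.5 rhodium
220.5 rhodium × 1.37 = 302.085 aluminium
302.085 aluminium × 6.59 = 1990.74015 platinum
1990.74015 platinum × 0.463 = 921.71268945 cobalt
921.71268945 cobalt × 0.561 = 517.08081878145 iron

517.08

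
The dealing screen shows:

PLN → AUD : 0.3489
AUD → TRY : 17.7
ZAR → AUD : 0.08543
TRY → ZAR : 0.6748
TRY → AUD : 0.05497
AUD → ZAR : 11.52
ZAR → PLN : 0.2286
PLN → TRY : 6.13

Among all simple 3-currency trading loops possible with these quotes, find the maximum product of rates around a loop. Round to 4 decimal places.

AUD→TRY→ZAR→AUD: 17.7 × 0.6748 × 0.08543 = 1.02037
PLN→TRY→ZAR→PLN: 6.13 × 0.6748 × 0.2286 = 0.94561
AUD→ZAR→PLN→AUD: 11.52 × 0.2286 × 0.3489 = 0.91882
Maximum is AUD→TRY→ZAR→AUD at 1.0204; arbitrage exists.

1.0204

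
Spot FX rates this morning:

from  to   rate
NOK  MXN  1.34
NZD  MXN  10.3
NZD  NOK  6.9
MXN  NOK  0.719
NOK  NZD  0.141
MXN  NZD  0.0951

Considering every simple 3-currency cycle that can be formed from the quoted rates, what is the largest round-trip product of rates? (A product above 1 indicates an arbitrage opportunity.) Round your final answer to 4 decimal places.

NOK→NZD→MXN→NOK: 0.141 × 10.3 × 0.719 = 1.04420
NOK→MXN→NZD→NOK: 1.34 × 0.0951 × 6.9 = 0.87929
Maximum is NOK→NZD→MXN→NOK at 1.0442; arbitrage exists.

1.0442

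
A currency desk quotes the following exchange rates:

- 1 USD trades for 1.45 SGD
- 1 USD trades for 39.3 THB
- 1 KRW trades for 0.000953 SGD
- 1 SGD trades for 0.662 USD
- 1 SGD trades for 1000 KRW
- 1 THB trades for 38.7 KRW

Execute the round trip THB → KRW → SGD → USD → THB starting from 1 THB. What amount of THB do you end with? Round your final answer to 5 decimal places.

0.95952

1 THB × 38.7 = 38.7 KRW
38.7 KRW × 0.000953 = 0.0368811 SGD
0.0368811 SGD × 0.662 = 0.0244152882 USD
0.0244152882 USD × 39.3 = 0.95952082626 THB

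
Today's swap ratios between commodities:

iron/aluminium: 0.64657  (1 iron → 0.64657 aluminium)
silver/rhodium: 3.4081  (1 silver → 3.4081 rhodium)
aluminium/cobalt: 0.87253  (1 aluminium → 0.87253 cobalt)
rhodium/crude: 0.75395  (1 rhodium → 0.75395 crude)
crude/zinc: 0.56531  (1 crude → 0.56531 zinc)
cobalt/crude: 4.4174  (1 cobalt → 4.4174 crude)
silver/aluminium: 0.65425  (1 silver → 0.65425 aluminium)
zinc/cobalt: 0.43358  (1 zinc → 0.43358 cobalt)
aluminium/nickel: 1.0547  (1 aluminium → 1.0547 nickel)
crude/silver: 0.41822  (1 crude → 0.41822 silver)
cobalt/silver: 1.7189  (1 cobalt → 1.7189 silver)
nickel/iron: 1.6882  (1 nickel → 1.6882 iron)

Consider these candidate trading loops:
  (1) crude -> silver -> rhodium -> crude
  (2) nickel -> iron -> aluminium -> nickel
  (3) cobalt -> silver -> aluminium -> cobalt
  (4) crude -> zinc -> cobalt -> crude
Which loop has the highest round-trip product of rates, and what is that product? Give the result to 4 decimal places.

1.1512

(1) 0.41822 × 3.4081 × 0.75395 = 1.07463
(2) 1.6882 × 0.64657 × 1.0547 = 1.15125
(3) 1.7189 × 0.65425 × 0.87253 = 0.98124
(4) 0.56531 × 0.43358 × 4.4174 = 1.08274
Highest is cycle (2) at 1.1512 (>1, arbitrage).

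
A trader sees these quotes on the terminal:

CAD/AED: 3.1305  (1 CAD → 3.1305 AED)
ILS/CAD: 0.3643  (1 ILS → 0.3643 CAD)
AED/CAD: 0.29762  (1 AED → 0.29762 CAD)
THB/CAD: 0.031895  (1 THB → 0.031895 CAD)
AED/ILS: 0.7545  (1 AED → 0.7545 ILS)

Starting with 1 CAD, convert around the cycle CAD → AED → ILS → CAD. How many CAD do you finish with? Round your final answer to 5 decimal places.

1 CAD × 3.1305 = 3.1305 AED
3.1305 AED × 0.7545 = 2.36196225 ILS
2.36196225 ILS × 0.3643 = 0.860462847675 CAD

0.86046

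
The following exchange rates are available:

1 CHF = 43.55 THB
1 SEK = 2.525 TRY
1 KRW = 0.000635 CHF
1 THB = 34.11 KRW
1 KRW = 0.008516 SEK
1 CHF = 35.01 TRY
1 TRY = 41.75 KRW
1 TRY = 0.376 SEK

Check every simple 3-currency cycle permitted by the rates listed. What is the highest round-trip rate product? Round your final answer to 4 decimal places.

CHF→THB→KRW→CHF: 43.55 × 34.11 × 0.000635 = 0.94329
CHF→TRY→KRW→CHF: 35.01 × 41.75 × 0.000635 = 0.92816
SEK→TRY→KRW→SEK: 2.525 × 41.75 × 0.008516 = 0.89775
Maximum is CHF→THB→KRW→CHF at 0.9433; no arbitrage — every cycle loses value.

0.9433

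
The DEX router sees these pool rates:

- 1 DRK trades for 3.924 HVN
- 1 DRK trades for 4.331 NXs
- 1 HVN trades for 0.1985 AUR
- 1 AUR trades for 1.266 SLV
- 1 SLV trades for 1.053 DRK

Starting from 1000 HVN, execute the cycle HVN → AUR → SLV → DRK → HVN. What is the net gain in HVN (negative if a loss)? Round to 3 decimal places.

1000 HVN × 0.1985 = 198.5 AUR
198.5 AUR × 1.266 = 251.301 SLV
251.301 SLV × 1.053 = 264.619953 DRK
264.619953 DRK × 3.924 = 1038.368695572 HVN
Net change: 1038.368695572 − 1000 = 38.368695572 HVN

38.369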